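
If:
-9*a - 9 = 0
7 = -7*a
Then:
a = -1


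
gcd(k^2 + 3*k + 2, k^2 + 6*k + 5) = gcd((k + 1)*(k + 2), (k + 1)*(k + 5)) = k + 1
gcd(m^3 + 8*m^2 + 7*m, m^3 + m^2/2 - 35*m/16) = m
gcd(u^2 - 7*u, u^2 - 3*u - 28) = u - 7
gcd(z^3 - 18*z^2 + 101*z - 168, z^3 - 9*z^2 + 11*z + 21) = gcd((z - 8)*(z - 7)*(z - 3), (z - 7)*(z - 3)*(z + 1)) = z^2 - 10*z + 21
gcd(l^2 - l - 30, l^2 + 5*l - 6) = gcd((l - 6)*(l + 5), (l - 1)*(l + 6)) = 1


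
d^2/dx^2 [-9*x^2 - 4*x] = -18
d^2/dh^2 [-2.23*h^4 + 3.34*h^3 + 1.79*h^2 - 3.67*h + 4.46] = -26.76*h^2 + 20.04*h + 3.58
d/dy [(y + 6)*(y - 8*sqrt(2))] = 2*y - 8*sqrt(2) + 6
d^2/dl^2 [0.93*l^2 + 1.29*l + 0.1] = 1.86000000000000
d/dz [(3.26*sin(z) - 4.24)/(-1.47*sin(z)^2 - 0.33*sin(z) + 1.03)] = (4.7922*sin(z)^2 - 12.4656*sin(z) + 1.9586)*cos(z)/(2.1609*sin(z)^4 + 0.9702*sin(z)^3 - 2.9193*sin(z)^2 - 0.6798*sin(z) + 1.0609)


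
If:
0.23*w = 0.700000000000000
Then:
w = 3.04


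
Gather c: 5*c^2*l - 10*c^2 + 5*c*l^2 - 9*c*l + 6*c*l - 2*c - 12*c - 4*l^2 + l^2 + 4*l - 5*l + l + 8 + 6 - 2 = c^2*(5*l - 10) + c*(5*l^2 - 3*l - 14) - 3*l^2 + 12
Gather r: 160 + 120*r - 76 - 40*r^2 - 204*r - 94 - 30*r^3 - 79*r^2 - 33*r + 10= -30*r^3 - 119*r^2 - 117*r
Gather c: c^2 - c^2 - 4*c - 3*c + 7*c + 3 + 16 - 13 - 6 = 0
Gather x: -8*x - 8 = -8*x - 8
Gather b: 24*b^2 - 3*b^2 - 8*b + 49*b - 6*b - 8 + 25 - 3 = 21*b^2 + 35*b + 14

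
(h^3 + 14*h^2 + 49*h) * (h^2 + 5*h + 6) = h^5 + 19*h^4 + 125*h^3 + 329*h^2 + 294*h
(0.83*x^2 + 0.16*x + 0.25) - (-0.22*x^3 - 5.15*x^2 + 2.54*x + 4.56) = 0.22*x^3 + 5.98*x^2 - 2.38*x - 4.31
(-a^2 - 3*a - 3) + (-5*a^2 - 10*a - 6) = -6*a^2 - 13*a - 9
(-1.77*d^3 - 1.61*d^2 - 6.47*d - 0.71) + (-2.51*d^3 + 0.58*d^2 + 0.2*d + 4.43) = -4.28*d^3 - 1.03*d^2 - 6.27*d + 3.72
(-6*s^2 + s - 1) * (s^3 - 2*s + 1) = -6*s^5 + s^4 + 11*s^3 - 8*s^2 + 3*s - 1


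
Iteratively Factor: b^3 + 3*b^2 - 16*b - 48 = (b + 4)*(b^2 - b - 12) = (b - 4)*(b + 4)*(b + 3)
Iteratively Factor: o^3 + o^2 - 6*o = (o)*(o^2 + o - 6) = o*(o - 2)*(o + 3)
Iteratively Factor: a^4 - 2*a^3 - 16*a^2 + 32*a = (a - 4)*(a^3 + 2*a^2 - 8*a) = a*(a - 4)*(a^2 + 2*a - 8) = a*(a - 4)*(a + 4)*(a - 2)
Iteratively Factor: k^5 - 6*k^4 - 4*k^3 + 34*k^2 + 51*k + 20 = (k + 1)*(k^4 - 7*k^3 + 3*k^2 + 31*k + 20) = (k - 4)*(k + 1)*(k^3 - 3*k^2 - 9*k - 5) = (k - 4)*(k + 1)^2*(k^2 - 4*k - 5) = (k - 4)*(k + 1)^3*(k - 5)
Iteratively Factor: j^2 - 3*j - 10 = (j - 5)*(j + 2)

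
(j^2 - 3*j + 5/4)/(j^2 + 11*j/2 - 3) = (j - 5/2)/(j + 6)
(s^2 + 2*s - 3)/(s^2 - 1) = (s + 3)/(s + 1)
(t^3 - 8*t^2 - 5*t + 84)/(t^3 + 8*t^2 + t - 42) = (t^2 - 11*t + 28)/(t^2 + 5*t - 14)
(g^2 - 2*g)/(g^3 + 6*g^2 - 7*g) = (g - 2)/(g^2 + 6*g - 7)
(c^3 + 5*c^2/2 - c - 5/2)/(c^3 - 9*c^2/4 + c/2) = 2*(2*c^3 + 5*c^2 - 2*c - 5)/(c*(4*c^2 - 9*c + 2))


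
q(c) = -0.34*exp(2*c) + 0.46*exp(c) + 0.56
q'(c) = -0.68*exp(2*c) + 0.46*exp(c) = (0.46 - 0.68*exp(c))*exp(c)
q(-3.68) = 0.57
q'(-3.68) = 0.01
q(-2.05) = 0.61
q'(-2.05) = 0.05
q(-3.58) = 0.57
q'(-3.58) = 0.01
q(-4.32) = 0.57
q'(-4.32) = 0.01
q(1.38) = -2.98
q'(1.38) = -8.92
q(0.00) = 0.68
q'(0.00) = -0.22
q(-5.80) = 0.56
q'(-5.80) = 0.00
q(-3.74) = 0.57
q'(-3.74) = 0.01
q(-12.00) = 0.56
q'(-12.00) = 0.00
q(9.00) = -22320661.53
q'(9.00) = -44645051.59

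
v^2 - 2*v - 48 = (v - 8)*(v + 6)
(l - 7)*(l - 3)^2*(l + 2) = l^4 - 11*l^3 + 25*l^2 + 39*l - 126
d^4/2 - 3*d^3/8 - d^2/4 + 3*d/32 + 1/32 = (d/2 + 1/4)*(d - 1)*(d - 1/2)*(d + 1/4)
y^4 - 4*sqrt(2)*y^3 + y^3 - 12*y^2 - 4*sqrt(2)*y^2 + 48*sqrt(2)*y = y*(y - 3)*(y + 4)*(y - 4*sqrt(2))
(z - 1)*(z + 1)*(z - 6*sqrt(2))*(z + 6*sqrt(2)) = z^4 - 73*z^2 + 72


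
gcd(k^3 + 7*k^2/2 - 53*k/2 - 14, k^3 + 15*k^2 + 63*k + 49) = k + 7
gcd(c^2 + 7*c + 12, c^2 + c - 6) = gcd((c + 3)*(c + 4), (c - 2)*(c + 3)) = c + 3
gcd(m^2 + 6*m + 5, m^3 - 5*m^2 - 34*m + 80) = m + 5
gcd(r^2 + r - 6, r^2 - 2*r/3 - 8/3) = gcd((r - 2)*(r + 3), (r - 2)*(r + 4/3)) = r - 2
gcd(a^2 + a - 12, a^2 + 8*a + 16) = a + 4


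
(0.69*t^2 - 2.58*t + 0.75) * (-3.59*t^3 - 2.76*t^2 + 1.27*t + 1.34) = -2.4771*t^5 + 7.3578*t^4 + 5.3046*t^3 - 4.422*t^2 - 2.5047*t + 1.005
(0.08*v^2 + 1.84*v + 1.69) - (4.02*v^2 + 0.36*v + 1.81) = -3.94*v^2 + 1.48*v - 0.12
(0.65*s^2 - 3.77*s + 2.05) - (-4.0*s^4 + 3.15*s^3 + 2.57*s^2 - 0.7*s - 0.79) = 4.0*s^4 - 3.15*s^3 - 1.92*s^2 - 3.07*s + 2.84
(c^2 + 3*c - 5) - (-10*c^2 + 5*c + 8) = 11*c^2 - 2*c - 13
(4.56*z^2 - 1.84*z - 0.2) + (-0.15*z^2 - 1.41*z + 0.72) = 4.41*z^2 - 3.25*z + 0.52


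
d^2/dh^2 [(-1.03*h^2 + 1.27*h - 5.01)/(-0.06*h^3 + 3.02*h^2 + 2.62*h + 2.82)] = (0.007416*h^6 - 0.0274320000000001*h^5 + 2.56867199999999*h^4 - 51.949776*h^3 + 214.223832*h^2 + 307.827864*h + 18.59544)/(0.000216*h^9 - 0.032616*h^8 + 1.613376*h^7 - 24.7256*h^6 - 67.384848*h^5 - 136.690224*h^4 - 150.431104*h^3 - 130.121568*h^2 - 62.505864*h - 22.425768)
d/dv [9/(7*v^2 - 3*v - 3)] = 9*(3 - 14*v)/(-7*v^2 + 3*v + 3)^2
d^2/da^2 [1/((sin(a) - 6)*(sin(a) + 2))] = (-4*sin(a)^4 + 12*sin(a)^3 - 58*sin(a)^2 + 24*sin(a) + 56)/((sin(a) - 6)^3*(sin(a) + 2)^3)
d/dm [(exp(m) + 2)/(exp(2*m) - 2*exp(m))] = (-exp(2*m) - 4*exp(m) + 4)*exp(-m)/(exp(2*m) - 4*exp(m) + 4)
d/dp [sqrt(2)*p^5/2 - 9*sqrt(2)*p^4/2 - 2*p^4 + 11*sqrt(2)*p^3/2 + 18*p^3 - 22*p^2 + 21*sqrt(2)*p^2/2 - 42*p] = 5*sqrt(2)*p^4/2 - 18*sqrt(2)*p^3 - 8*p^3 + 33*sqrt(2)*p^2/2 + 54*p^2 - 44*p + 21*sqrt(2)*p - 42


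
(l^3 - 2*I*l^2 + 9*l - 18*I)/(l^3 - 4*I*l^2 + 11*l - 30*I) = (l - 3*I)/(l - 5*I)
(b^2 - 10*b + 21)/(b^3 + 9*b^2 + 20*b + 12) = (b^2 - 10*b + 21)/(b^3 + 9*b^2 + 20*b + 12)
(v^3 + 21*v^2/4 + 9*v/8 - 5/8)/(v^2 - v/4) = v + 11/2 + 5/(2*v)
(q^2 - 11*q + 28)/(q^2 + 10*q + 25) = (q^2 - 11*q + 28)/(q^2 + 10*q + 25)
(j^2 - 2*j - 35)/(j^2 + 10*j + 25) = (j - 7)/(j + 5)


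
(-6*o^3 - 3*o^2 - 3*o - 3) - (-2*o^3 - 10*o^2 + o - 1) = -4*o^3 + 7*o^2 - 4*o - 2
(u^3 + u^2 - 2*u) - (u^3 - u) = u^2 - u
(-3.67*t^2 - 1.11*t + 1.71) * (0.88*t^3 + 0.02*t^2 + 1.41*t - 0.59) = -3.2296*t^5 - 1.0502*t^4 - 3.6921*t^3 + 0.634399999999999*t^2 + 3.066*t - 1.0089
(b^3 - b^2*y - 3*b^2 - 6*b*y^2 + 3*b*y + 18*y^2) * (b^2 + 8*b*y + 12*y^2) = b^5 + 7*b^4*y - 3*b^4 - 2*b^3*y^2 - 21*b^3*y - 60*b^2*y^3 + 6*b^2*y^2 - 72*b*y^4 + 180*b*y^3 + 216*y^4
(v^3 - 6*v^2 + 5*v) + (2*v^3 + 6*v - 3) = 3*v^3 - 6*v^2 + 11*v - 3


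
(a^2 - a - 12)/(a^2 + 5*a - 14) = (a^2 - a - 12)/(a^2 + 5*a - 14)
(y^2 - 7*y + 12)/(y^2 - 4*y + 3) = (y - 4)/(y - 1)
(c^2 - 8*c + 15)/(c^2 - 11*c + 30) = (c - 3)/(c - 6)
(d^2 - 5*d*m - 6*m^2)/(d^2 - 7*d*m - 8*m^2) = (d - 6*m)/(d - 8*m)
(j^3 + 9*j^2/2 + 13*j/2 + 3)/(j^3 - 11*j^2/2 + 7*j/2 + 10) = (2*j^2 + 7*j + 6)/(2*j^2 - 13*j + 20)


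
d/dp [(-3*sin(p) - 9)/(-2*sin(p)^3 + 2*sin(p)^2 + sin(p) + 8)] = 12*(9*sin(p) + sin(3*p) + 8*cos(2*p) - 13)*cos(p)/(4*sin(p)^2 - sin(p) + sin(3*p) + 16)^2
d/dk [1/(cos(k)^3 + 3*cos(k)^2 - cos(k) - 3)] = (3*cos(k)^2 + 6*cos(k) - 1)/((cos(k) + 3)^2*sin(k)^3)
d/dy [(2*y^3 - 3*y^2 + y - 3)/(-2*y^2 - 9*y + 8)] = (-4*y^4 - 36*y^3 + 77*y^2 - 60*y - 19)/(4*y^4 + 36*y^3 + 49*y^2 - 144*y + 64)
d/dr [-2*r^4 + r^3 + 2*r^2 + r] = -8*r^3 + 3*r^2 + 4*r + 1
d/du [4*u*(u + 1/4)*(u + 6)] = 12*u^2 + 50*u + 6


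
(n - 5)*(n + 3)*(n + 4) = n^3 + 2*n^2 - 23*n - 60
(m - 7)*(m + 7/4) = m^2 - 21*m/4 - 49/4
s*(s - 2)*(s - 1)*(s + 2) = s^4 - s^3 - 4*s^2 + 4*s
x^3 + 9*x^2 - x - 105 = (x - 3)*(x + 5)*(x + 7)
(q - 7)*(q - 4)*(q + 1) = q^3 - 10*q^2 + 17*q + 28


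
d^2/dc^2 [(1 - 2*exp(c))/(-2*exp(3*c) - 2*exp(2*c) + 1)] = (32*exp(6*c) - 12*exp(5*c) - 36*exp(4*c) + 36*exp(3*c) + 6*exp(2*c) - 8*exp(c) + 2)*exp(c)/(8*exp(9*c) + 24*exp(8*c) + 24*exp(7*c) - 4*exp(6*c) - 24*exp(5*c) - 12*exp(4*c) + 6*exp(3*c) + 6*exp(2*c) - 1)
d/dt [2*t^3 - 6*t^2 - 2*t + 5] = 6*t^2 - 12*t - 2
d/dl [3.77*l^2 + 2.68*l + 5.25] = 7.54*l + 2.68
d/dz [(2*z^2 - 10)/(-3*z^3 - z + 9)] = 2*(-2*z*(3*z^3 + z - 9) + (z^2 - 5)*(9*z^2 + 1))/(3*z^3 + z - 9)^2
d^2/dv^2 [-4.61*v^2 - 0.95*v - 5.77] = -9.22000000000000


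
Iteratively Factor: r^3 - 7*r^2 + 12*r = (r - 4)*(r^2 - 3*r) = (r - 4)*(r - 3)*(r)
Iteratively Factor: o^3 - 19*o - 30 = (o + 2)*(o^2 - 2*o - 15) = (o - 5)*(o + 2)*(o + 3)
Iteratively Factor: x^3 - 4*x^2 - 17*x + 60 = (x - 3)*(x^2 - x - 20) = (x - 5)*(x - 3)*(x + 4)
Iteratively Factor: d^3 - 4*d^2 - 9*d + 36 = (d + 3)*(d^2 - 7*d + 12) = (d - 3)*(d + 3)*(d - 4)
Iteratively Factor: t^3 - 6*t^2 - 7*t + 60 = (t - 4)*(t^2 - 2*t - 15) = (t - 4)*(t + 3)*(t - 5)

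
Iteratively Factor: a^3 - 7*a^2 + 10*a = (a)*(a^2 - 7*a + 10) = a*(a - 5)*(a - 2)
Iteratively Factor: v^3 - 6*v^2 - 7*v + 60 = (v + 3)*(v^2 - 9*v + 20) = (v - 5)*(v + 3)*(v - 4)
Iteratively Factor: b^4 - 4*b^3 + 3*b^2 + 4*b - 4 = (b - 1)*(b^3 - 3*b^2 + 4) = (b - 2)*(b - 1)*(b^2 - b - 2) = (b - 2)*(b - 1)*(b + 1)*(b - 2)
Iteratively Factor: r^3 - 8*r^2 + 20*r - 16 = (r - 2)*(r^2 - 6*r + 8) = (r - 2)^2*(r - 4)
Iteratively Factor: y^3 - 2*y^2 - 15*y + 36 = (y - 3)*(y^2 + y - 12) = (y - 3)^2*(y + 4)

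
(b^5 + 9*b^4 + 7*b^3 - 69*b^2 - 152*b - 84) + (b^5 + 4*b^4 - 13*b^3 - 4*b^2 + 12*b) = 2*b^5 + 13*b^4 - 6*b^3 - 73*b^2 - 140*b - 84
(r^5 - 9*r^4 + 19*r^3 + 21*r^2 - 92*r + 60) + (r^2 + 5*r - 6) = r^5 - 9*r^4 + 19*r^3 + 22*r^2 - 87*r + 54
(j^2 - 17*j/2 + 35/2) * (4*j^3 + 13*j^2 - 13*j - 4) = 4*j^5 - 21*j^4 - 107*j^3/2 + 334*j^2 - 387*j/2 - 70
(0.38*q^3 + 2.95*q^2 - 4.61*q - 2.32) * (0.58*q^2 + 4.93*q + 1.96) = 0.2204*q^5 + 3.5844*q^4 + 12.6145*q^3 - 18.2909*q^2 - 20.4732*q - 4.5472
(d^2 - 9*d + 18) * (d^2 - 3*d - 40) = d^4 - 12*d^3 + 5*d^2 + 306*d - 720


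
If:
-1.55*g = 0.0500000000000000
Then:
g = -0.03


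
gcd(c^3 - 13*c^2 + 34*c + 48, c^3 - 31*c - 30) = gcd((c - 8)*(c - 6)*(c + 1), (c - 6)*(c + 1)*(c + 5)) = c^2 - 5*c - 6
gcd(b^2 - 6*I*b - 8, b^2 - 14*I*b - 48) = 1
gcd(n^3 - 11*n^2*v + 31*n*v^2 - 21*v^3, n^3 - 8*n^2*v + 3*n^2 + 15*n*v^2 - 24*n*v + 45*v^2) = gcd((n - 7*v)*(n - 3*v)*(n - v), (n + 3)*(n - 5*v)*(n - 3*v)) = -n + 3*v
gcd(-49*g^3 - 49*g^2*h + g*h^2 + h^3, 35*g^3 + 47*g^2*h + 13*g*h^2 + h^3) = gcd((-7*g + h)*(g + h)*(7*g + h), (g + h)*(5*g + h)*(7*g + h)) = 7*g^2 + 8*g*h + h^2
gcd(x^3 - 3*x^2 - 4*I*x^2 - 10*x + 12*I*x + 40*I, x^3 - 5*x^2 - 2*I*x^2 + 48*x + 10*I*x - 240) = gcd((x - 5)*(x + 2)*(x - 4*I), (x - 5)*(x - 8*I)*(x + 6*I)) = x - 5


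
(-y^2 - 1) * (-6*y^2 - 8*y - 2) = 6*y^4 + 8*y^3 + 8*y^2 + 8*y + 2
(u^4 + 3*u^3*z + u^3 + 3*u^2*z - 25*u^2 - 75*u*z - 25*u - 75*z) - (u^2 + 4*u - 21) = u^4 + 3*u^3*z + u^3 + 3*u^2*z - 26*u^2 - 75*u*z - 29*u - 75*z + 21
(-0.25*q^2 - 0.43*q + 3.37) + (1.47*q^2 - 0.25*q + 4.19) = 1.22*q^2 - 0.68*q + 7.56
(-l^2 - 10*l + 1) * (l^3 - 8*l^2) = -l^5 - 2*l^4 + 81*l^3 - 8*l^2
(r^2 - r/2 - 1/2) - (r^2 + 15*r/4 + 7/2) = -17*r/4 - 4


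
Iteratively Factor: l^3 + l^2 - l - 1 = (l + 1)*(l^2 - 1) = (l - 1)*(l + 1)*(l + 1)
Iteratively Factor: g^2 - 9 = (g + 3)*(g - 3)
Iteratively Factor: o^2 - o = (o)*(o - 1)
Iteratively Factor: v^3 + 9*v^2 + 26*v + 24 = (v + 3)*(v^2 + 6*v + 8) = (v + 3)*(v + 4)*(v + 2)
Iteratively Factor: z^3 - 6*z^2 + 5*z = (z - 1)*(z^2 - 5*z) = z*(z - 1)*(z - 5)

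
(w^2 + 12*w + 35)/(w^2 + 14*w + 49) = (w + 5)/(w + 7)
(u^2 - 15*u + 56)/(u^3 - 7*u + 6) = (u^2 - 15*u + 56)/(u^3 - 7*u + 6)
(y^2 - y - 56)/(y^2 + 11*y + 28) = (y - 8)/(y + 4)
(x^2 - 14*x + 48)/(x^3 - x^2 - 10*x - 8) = (-x^2 + 14*x - 48)/(-x^3 + x^2 + 10*x + 8)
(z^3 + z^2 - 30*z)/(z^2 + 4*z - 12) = z*(z - 5)/(z - 2)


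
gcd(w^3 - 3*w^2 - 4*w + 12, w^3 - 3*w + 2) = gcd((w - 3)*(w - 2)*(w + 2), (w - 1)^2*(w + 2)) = w + 2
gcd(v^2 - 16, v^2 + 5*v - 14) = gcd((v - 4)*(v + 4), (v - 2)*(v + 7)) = 1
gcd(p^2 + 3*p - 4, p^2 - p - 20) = p + 4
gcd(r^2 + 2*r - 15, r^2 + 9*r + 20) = r + 5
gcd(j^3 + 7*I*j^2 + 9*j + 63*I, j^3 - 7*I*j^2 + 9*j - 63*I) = j^2 + 9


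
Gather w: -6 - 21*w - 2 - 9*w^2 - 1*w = -9*w^2 - 22*w - 8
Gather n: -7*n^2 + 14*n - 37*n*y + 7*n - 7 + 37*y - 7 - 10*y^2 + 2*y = -7*n^2 + n*(21 - 37*y) - 10*y^2 + 39*y - 14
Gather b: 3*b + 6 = 3*b + 6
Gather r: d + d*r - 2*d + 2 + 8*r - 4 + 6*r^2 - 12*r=-d + 6*r^2 + r*(d - 4) - 2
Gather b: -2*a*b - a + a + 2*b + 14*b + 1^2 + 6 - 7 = b*(16 - 2*a)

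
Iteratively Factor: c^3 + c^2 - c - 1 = (c + 1)*(c^2 - 1) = (c + 1)^2*(c - 1)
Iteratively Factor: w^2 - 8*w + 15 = (w - 3)*(w - 5)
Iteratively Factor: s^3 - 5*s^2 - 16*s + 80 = (s + 4)*(s^2 - 9*s + 20) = (s - 5)*(s + 4)*(s - 4)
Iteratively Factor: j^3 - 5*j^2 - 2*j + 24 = (j - 3)*(j^2 - 2*j - 8) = (j - 4)*(j - 3)*(j + 2)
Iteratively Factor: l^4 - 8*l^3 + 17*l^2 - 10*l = (l - 5)*(l^3 - 3*l^2 + 2*l) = (l - 5)*(l - 1)*(l^2 - 2*l) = l*(l - 5)*(l - 1)*(l - 2)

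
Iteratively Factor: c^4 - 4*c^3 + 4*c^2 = (c - 2)*(c^3 - 2*c^2) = c*(c - 2)*(c^2 - 2*c) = c^2*(c - 2)*(c - 2)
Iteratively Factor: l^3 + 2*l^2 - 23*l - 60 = (l - 5)*(l^2 + 7*l + 12) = (l - 5)*(l + 3)*(l + 4)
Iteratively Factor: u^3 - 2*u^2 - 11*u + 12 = (u - 1)*(u^2 - u - 12) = (u - 4)*(u - 1)*(u + 3)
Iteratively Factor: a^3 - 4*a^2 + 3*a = (a)*(a^2 - 4*a + 3) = a*(a - 1)*(a - 3)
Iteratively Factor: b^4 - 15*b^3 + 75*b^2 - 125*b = (b - 5)*(b^3 - 10*b^2 + 25*b) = (b - 5)^2*(b^2 - 5*b) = (b - 5)^3*(b)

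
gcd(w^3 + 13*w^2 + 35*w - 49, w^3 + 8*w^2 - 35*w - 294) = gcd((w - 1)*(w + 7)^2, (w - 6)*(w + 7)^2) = w^2 + 14*w + 49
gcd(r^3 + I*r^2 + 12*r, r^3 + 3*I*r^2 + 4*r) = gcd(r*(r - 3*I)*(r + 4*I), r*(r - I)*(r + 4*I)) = r^2 + 4*I*r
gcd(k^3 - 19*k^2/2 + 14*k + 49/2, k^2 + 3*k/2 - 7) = 1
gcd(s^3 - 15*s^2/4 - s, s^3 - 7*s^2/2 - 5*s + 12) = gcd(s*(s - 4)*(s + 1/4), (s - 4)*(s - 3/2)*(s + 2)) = s - 4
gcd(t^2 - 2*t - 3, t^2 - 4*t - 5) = t + 1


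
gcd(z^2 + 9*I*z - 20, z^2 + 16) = z + 4*I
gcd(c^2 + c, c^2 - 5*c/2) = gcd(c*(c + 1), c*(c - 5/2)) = c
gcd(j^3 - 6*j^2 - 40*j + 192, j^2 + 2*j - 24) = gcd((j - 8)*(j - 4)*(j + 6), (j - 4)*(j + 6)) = j^2 + 2*j - 24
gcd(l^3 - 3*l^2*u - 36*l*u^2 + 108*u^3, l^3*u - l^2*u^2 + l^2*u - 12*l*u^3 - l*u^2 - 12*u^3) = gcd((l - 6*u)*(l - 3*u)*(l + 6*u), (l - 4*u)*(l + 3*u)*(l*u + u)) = 1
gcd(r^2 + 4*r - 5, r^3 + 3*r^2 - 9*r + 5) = r^2 + 4*r - 5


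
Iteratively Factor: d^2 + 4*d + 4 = (d + 2)*(d + 2)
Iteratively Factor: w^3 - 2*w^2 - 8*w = (w + 2)*(w^2 - 4*w) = (w - 4)*(w + 2)*(w)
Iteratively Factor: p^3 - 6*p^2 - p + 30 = (p - 3)*(p^2 - 3*p - 10) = (p - 5)*(p - 3)*(p + 2)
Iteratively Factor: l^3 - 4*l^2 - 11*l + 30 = (l - 2)*(l^2 - 2*l - 15) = (l - 5)*(l - 2)*(l + 3)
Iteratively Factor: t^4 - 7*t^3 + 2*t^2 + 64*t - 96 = (t + 3)*(t^3 - 10*t^2 + 32*t - 32) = (t - 4)*(t + 3)*(t^2 - 6*t + 8) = (t - 4)*(t - 2)*(t + 3)*(t - 4)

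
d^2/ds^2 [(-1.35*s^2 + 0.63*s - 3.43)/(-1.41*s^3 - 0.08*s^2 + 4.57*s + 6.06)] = (5.36787*s^6 - 7.515018*s^5 + 133.597782*s^4 + 160.543398*s^3 - 193.14993*s^2 + 166.491276*s + 280.644554)/(2.803221*s^9 + 0.477144*s^8 - 27.229779*s^7 - 39.236122*s^6 + 84.153975*s^5 + 239.188956*s^4 + 73.1900509999999*s^3 - 370.873818*s^2 - 503.480556*s - 222.545016)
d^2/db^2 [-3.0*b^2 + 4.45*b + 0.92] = -6.00000000000000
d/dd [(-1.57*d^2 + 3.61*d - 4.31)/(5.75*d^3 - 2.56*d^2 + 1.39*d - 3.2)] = (9.0275*d^4 - 41.515*d^3 + 81.4068*d^2 - 12.0192*d - 5.5611)/(33.0625*d^6 - 29.44*d^5 + 22.5386*d^4 - 43.9168*d^3 + 18.3161*d^2 - 8.896*d + 10.24)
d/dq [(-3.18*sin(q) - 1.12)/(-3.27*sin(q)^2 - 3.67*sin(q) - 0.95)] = (-7.3248*sin(q) + 5.1993*cos(2*q) - 6.2887)*cos(q)/(3.27*sin(q)^2 + 3.67*sin(q) + 0.95)^2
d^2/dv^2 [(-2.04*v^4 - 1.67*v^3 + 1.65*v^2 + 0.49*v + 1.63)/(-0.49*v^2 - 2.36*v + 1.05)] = (0.979607999999999*v^6 + 14.154336*v^5 + 61.874424*v^4 - 56.980204*v^3 - 5.28208799999999*v^2 - 1.775172*v - 25.900856)/(0.117649*v^6 + 1.699908*v^5 + 7.430997*v^4 + 5.858936*v^3 - 15.923565*v^2 + 7.8057*v - 1.157625)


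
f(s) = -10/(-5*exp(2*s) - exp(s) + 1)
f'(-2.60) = -1.60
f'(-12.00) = 0.00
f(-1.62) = -16.49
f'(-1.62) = -16.04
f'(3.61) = -0.00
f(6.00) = 0.00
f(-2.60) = -11.13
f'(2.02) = -0.07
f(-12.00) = -10.00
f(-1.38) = -23.15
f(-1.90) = -13.54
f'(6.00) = 0.00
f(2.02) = 0.03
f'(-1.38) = -47.40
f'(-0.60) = -32.00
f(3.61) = 0.00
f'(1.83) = -0.10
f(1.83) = 0.05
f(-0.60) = 9.48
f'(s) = -10*(10*exp(2*s) + exp(s))/(-5*exp(2*s) - exp(s) + 1)^2 = (-100*exp(s) - 10)*exp(s)/(5*exp(2*s) + exp(s) - 1)^2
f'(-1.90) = -6.84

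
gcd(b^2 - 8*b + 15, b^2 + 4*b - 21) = b - 3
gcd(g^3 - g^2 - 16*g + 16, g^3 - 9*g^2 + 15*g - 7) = g - 1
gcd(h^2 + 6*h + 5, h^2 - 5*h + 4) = 1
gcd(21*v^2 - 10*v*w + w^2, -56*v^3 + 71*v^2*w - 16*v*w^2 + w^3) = 7*v - w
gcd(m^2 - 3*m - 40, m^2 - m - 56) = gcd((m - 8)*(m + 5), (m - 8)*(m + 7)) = m - 8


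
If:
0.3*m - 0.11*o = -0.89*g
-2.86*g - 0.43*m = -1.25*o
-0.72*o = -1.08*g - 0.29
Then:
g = -8.12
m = 19.78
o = -11.78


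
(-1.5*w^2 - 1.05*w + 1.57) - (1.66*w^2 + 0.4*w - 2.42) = -3.16*w^2 - 1.45*w + 3.99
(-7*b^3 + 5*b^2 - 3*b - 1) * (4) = -28*b^3 + 20*b^2 - 12*b - 4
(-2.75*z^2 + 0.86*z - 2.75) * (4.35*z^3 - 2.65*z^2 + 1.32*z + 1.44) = -11.9625*z^5 + 11.0285*z^4 - 17.8715*z^3 + 4.4627*z^2 - 2.3916*z - 3.96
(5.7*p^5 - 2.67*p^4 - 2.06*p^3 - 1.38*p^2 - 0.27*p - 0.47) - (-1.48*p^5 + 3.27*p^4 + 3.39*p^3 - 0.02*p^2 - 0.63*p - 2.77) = 7.18*p^5 - 5.94*p^4 - 5.45*p^3 - 1.36*p^2 + 0.36*p + 2.3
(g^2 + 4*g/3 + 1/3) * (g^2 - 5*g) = g^4 - 11*g^3/3 - 19*g^2/3 - 5*g/3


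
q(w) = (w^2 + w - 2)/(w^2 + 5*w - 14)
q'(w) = (-2*w - 5)*(w^2 + w - 2)/(w^2 + 5*w - 14)^2 + (2*w + 1)/(w^2 + 5*w - 14)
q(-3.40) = -0.32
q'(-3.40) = 0.33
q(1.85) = -2.47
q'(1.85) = -19.70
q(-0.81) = 0.12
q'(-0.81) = 0.06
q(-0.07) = 0.14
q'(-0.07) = -0.01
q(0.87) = 0.04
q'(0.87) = -0.28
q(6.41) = 0.77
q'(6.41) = 0.00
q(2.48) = 1.46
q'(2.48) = -1.88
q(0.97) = 0.01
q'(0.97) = -0.35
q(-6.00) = -3.50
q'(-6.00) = 4.44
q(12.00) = 0.81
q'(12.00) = 0.01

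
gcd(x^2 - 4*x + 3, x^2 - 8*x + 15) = x - 3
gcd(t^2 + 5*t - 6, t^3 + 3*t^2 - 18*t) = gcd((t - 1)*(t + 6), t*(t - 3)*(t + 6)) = t + 6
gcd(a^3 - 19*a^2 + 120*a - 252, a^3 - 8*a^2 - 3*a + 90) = a - 6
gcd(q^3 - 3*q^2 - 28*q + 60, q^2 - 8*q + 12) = q^2 - 8*q + 12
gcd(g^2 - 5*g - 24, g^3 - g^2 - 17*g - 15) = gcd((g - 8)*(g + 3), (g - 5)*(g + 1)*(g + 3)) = g + 3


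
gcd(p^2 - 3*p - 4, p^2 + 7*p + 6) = p + 1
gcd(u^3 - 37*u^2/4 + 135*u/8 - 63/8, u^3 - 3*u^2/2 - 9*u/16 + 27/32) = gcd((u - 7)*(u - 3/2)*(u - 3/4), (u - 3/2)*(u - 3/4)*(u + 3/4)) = u^2 - 9*u/4 + 9/8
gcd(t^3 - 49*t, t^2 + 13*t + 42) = t + 7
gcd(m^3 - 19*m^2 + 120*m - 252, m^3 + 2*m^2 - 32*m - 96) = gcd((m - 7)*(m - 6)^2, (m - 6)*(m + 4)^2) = m - 6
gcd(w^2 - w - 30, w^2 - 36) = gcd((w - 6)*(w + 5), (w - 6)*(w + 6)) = w - 6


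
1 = 1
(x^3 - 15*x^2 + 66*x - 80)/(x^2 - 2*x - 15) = (x^2 - 10*x + 16)/(x + 3)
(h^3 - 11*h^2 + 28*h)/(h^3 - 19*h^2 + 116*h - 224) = h/(h - 8)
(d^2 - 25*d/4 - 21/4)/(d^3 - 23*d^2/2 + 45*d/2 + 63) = (4*d + 3)/(2*(2*d^2 - 9*d - 18))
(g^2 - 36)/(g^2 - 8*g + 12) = (g + 6)/(g - 2)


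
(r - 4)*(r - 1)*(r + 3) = r^3 - 2*r^2 - 11*r + 12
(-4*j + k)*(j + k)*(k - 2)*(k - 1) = -4*j^2*k^2 + 12*j^2*k - 8*j^2 - 3*j*k^3 + 9*j*k^2 - 6*j*k + k^4 - 3*k^3 + 2*k^2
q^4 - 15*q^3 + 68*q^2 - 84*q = q*(q - 7)*(q - 6)*(q - 2)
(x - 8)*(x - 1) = x^2 - 9*x + 8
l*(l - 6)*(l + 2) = l^3 - 4*l^2 - 12*l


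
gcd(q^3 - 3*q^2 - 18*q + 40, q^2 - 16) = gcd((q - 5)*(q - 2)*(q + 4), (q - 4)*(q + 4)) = q + 4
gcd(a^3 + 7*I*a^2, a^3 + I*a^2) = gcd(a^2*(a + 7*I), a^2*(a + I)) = a^2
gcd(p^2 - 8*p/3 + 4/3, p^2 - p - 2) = p - 2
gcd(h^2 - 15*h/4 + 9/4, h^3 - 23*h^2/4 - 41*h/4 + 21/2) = h - 3/4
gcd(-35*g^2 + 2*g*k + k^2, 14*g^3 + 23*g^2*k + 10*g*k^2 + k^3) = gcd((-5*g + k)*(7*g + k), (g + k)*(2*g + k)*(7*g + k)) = 7*g + k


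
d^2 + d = d*(d + 1)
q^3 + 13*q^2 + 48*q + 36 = (q + 1)*(q + 6)^2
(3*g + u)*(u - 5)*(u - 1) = 3*g*u^2 - 18*g*u + 15*g + u^3 - 6*u^2 + 5*u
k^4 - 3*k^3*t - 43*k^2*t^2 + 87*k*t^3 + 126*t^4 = (k - 7*t)*(k - 3*t)*(k + t)*(k + 6*t)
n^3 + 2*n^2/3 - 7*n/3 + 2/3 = (n - 1)*(n - 1/3)*(n + 2)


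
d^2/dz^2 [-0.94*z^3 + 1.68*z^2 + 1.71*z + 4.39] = 3.36 - 5.64*z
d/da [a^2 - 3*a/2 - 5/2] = 2*a - 3/2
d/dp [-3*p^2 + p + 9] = 1 - 6*p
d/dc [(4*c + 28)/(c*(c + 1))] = 4*(-c^2 - 14*c - 7)/(c^2*(c^2 + 2*c + 1))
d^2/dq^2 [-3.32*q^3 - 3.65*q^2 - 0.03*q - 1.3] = -19.92*q - 7.3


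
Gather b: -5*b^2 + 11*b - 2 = -5*b^2 + 11*b - 2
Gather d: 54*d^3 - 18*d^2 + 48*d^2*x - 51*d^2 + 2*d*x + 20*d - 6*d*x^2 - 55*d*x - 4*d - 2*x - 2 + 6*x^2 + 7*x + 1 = 54*d^3 + d^2*(48*x - 69) + d*(-6*x^2 - 53*x + 16) + 6*x^2 + 5*x - 1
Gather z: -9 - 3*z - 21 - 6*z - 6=-9*z - 36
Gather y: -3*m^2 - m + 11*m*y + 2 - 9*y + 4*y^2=-3*m^2 - m + 4*y^2 + y*(11*m - 9) + 2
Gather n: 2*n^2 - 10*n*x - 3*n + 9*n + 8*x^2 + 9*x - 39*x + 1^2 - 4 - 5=2*n^2 + n*(6 - 10*x) + 8*x^2 - 30*x - 8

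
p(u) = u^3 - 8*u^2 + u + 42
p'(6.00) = 13.00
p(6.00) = -24.00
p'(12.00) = 241.00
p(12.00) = 630.00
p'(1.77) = -17.92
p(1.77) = 24.25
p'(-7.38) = 282.47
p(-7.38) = -803.04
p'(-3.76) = 103.57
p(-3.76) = -128.02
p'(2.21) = -19.71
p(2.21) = 15.93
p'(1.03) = -12.30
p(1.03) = 35.64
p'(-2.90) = 72.63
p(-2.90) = -52.57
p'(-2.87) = 71.63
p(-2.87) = -50.41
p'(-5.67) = 188.17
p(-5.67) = -403.15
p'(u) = 3*u^2 - 16*u + 1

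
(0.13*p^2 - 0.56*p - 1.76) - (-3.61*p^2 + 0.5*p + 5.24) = 3.74*p^2 - 1.06*p - 7.0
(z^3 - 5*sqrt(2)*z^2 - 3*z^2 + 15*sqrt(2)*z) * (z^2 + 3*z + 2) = z^5 - 5*sqrt(2)*z^4 - 7*z^3 - 6*z^2 + 35*sqrt(2)*z^2 + 30*sqrt(2)*z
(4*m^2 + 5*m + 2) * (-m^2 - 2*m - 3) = -4*m^4 - 13*m^3 - 24*m^2 - 19*m - 6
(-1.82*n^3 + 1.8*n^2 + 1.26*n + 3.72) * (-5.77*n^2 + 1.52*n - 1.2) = 10.5014*n^5 - 13.1524*n^4 - 2.3502*n^3 - 21.7092*n^2 + 4.1424*n - 4.464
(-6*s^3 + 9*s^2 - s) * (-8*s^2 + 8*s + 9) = 48*s^5 - 120*s^4 + 26*s^3 + 73*s^2 - 9*s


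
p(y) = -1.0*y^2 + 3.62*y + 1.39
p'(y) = 3.62 - 2.0*y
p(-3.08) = -19.25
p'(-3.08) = 9.78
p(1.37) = 4.47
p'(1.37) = 0.88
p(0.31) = 2.42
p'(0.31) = 3.00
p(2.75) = 3.78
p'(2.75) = -1.88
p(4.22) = -1.14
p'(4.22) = -4.82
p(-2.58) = -14.61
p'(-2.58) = 8.78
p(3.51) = 1.78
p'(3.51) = -3.40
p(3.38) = 2.20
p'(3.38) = -3.14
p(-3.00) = -18.47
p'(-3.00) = 9.62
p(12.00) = -99.17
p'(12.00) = -20.38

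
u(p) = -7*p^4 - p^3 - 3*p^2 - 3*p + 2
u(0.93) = -9.43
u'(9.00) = -20712.00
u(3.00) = -628.00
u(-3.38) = -897.14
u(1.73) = -80.05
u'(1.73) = -167.33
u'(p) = -28*p^3 - 3*p^2 - 6*p - 3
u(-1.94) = -95.32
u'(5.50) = -4785.25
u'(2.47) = -458.06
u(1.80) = -92.44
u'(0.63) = -14.97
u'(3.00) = -804.00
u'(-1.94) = 201.79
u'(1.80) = -186.82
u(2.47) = -299.33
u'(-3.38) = 1064.21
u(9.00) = -46924.00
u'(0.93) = -33.70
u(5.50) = -6677.06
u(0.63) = -2.43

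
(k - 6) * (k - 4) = k^2 - 10*k + 24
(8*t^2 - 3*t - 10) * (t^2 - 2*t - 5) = 8*t^4 - 19*t^3 - 44*t^2 + 35*t + 50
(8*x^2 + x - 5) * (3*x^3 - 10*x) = 24*x^5 + 3*x^4 - 95*x^3 - 10*x^2 + 50*x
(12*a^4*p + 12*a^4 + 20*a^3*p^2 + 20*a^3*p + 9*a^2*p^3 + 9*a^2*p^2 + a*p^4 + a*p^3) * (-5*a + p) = -60*a^5*p - 60*a^5 - 88*a^4*p^2 - 88*a^4*p - 25*a^3*p^3 - 25*a^3*p^2 + 4*a^2*p^4 + 4*a^2*p^3 + a*p^5 + a*p^4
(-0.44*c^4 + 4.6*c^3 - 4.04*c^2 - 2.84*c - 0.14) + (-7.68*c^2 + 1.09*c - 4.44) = -0.44*c^4 + 4.6*c^3 - 11.72*c^2 - 1.75*c - 4.58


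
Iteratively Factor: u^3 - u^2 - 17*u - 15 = (u + 1)*(u^2 - 2*u - 15) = (u - 5)*(u + 1)*(u + 3)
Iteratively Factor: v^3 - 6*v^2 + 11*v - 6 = (v - 3)*(v^2 - 3*v + 2) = (v - 3)*(v - 2)*(v - 1)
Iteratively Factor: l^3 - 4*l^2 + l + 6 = (l - 2)*(l^2 - 2*l - 3) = (l - 2)*(l + 1)*(l - 3)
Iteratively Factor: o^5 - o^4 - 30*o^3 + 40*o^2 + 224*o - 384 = (o + 4)*(o^4 - 5*o^3 - 10*o^2 + 80*o - 96) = (o + 4)^2*(o^3 - 9*o^2 + 26*o - 24) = (o - 4)*(o + 4)^2*(o^2 - 5*o + 6) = (o - 4)*(o - 2)*(o + 4)^2*(o - 3)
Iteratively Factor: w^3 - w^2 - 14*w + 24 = (w - 2)*(w^2 + w - 12) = (w - 3)*(w - 2)*(w + 4)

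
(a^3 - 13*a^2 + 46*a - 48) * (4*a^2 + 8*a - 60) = 4*a^5 - 44*a^4 + 20*a^3 + 956*a^2 - 3144*a + 2880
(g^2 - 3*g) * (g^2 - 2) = g^4 - 3*g^3 - 2*g^2 + 6*g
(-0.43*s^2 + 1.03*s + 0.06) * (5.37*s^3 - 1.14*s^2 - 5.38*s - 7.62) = -2.3091*s^5 + 6.0213*s^4 + 1.4614*s^3 - 2.3332*s^2 - 8.1714*s - 0.4572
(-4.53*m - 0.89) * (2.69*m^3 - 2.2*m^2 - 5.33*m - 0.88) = -12.1857*m^4 + 7.5719*m^3 + 26.1029*m^2 + 8.7301*m + 0.7832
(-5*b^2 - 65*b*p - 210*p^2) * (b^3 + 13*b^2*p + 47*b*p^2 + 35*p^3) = -5*b^5 - 130*b^4*p - 1290*b^3*p^2 - 5960*b^2*p^3 - 12145*b*p^4 - 7350*p^5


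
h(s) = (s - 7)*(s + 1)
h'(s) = 2*s - 6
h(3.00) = -16.00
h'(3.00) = 0.00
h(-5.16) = 50.59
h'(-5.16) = -16.32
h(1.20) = -12.76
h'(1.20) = -3.60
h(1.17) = -12.65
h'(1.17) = -3.66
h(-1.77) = 6.75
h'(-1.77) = -9.54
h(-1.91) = 8.11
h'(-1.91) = -9.82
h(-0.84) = -1.25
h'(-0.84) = -7.68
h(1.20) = -12.76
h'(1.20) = -3.60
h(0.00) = -7.00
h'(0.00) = -6.00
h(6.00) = -7.00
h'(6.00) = 6.00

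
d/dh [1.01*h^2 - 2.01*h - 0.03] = 2.02*h - 2.01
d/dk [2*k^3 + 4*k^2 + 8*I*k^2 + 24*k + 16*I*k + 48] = 6*k^2 + k*(8 + 16*I) + 24 + 16*I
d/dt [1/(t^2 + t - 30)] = (-2*t - 1)/(t^2 + t - 30)^2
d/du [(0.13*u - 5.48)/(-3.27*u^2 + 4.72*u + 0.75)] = (0.4251*u^2 - 35.8392*u + 25.9631)/(10.6929*u^4 - 30.8688*u^3 + 17.3734*u^2 + 7.08*u + 0.5625)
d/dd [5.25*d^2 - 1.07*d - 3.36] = 10.5*d - 1.07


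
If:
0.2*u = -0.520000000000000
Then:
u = -2.60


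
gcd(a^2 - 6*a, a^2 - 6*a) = a^2 - 6*a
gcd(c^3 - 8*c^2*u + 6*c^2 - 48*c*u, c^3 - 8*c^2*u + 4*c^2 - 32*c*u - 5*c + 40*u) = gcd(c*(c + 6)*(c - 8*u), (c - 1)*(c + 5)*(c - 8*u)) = -c + 8*u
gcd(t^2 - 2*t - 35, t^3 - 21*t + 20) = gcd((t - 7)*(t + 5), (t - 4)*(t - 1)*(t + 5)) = t + 5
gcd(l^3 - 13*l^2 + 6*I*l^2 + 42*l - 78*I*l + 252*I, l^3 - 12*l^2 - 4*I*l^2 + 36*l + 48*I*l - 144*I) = l - 6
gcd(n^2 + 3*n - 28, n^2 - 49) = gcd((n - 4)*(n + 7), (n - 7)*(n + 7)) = n + 7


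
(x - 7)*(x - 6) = x^2 - 13*x + 42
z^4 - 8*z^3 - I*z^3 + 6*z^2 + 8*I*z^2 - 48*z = z*(z - 8)*(z - 3*I)*(z + 2*I)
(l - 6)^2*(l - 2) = l^3 - 14*l^2 + 60*l - 72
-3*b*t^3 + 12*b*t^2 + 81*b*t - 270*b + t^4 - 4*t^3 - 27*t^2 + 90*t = (-3*b + t)*(t - 6)*(t - 3)*(t + 5)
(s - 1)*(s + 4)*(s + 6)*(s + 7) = s^4 + 16*s^3 + 77*s^2 + 74*s - 168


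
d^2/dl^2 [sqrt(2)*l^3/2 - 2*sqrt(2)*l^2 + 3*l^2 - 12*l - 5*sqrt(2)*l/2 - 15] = 3*sqrt(2)*l - 4*sqrt(2) + 6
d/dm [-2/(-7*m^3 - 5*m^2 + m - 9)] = 2*(-21*m^2 - 10*m + 1)/(7*m^3 + 5*m^2 - m + 9)^2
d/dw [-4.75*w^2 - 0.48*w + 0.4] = -9.5*w - 0.48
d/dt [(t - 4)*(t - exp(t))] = t + (1 - exp(t))*(t - 4) - exp(t)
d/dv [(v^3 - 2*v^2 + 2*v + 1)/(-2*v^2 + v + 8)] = (-2*v^4 + 2*v^3 + 26*v^2 - 28*v + 15)/(4*v^4 - 4*v^3 - 31*v^2 + 16*v + 64)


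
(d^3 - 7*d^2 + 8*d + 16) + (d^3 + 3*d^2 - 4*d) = 2*d^3 - 4*d^2 + 4*d + 16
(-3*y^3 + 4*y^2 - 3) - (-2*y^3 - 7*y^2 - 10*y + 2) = -y^3 + 11*y^2 + 10*y - 5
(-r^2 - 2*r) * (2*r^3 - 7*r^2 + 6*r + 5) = -2*r^5 + 3*r^4 + 8*r^3 - 17*r^2 - 10*r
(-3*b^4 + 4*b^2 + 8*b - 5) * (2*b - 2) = -6*b^5 + 6*b^4 + 8*b^3 + 8*b^2 - 26*b + 10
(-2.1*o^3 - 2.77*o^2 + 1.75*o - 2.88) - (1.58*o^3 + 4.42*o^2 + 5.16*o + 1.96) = -3.68*o^3 - 7.19*o^2 - 3.41*o - 4.84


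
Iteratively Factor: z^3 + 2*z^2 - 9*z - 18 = (z - 3)*(z^2 + 5*z + 6) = (z - 3)*(z + 3)*(z + 2)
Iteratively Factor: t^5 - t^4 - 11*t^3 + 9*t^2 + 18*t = (t - 3)*(t^4 + 2*t^3 - 5*t^2 - 6*t) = (t - 3)*(t + 1)*(t^3 + t^2 - 6*t) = (t - 3)*(t - 2)*(t + 1)*(t^2 + 3*t) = (t - 3)*(t - 2)*(t + 1)*(t + 3)*(t)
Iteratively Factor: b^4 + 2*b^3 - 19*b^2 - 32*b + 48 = (b - 1)*(b^3 + 3*b^2 - 16*b - 48) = (b - 4)*(b - 1)*(b^2 + 7*b + 12) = (b - 4)*(b - 1)*(b + 3)*(b + 4)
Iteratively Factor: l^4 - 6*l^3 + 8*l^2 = (l)*(l^3 - 6*l^2 + 8*l) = l*(l - 2)*(l^2 - 4*l) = l^2*(l - 2)*(l - 4)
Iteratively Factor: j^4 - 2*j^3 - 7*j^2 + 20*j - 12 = (j - 1)*(j^3 - j^2 - 8*j + 12) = (j - 2)*(j - 1)*(j^2 + j - 6) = (j - 2)^2*(j - 1)*(j + 3)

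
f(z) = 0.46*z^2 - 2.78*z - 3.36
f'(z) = 0.92*z - 2.78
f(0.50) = -4.64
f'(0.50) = -2.32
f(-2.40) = 5.96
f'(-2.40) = -4.99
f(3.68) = -7.36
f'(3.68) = 0.61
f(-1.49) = 1.80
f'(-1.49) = -4.15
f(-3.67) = 13.04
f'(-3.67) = -6.16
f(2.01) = -7.09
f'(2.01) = -0.93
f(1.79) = -6.86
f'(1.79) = -1.13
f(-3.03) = 9.29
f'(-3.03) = -5.57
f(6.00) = -3.48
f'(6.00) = 2.74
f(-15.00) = 141.84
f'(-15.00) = -16.58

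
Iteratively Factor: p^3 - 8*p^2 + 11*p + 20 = (p - 4)*(p^2 - 4*p - 5) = (p - 4)*(p + 1)*(p - 5)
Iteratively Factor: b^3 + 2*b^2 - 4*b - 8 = (b + 2)*(b^2 - 4) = (b + 2)^2*(b - 2)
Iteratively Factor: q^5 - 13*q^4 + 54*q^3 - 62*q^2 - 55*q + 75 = (q + 1)*(q^4 - 14*q^3 + 68*q^2 - 130*q + 75) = (q - 5)*(q + 1)*(q^3 - 9*q^2 + 23*q - 15) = (q - 5)^2*(q + 1)*(q^2 - 4*q + 3) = (q - 5)^2*(q - 1)*(q + 1)*(q - 3)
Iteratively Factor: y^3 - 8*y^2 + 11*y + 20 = (y - 4)*(y^2 - 4*y - 5) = (y - 5)*(y - 4)*(y + 1)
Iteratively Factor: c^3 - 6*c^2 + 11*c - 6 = (c - 1)*(c^2 - 5*c + 6) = (c - 2)*(c - 1)*(c - 3)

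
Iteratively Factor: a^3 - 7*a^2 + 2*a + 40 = (a - 4)*(a^2 - 3*a - 10) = (a - 4)*(a + 2)*(a - 5)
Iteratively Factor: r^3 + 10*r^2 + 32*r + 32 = (r + 4)*(r^2 + 6*r + 8) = (r + 2)*(r + 4)*(r + 4)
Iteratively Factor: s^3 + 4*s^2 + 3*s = (s)*(s^2 + 4*s + 3) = s*(s + 1)*(s + 3)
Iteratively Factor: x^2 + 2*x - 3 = (x + 3)*(x - 1)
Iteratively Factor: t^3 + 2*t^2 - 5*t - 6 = (t - 2)*(t^2 + 4*t + 3) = (t - 2)*(t + 1)*(t + 3)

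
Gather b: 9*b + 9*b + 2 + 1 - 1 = 18*b + 2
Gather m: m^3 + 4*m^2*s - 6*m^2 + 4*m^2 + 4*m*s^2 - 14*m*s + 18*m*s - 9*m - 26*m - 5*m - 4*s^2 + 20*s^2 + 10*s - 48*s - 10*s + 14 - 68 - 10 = m^3 + m^2*(4*s - 2) + m*(4*s^2 + 4*s - 40) + 16*s^2 - 48*s - 64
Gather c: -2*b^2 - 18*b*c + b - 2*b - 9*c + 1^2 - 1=-2*b^2 - b + c*(-18*b - 9)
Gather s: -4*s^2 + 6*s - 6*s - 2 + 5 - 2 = 1 - 4*s^2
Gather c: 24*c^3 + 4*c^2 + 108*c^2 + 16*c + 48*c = 24*c^3 + 112*c^2 + 64*c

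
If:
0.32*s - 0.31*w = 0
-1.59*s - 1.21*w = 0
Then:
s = 0.00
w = 0.00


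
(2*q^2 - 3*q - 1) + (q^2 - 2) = 3*q^2 - 3*q - 3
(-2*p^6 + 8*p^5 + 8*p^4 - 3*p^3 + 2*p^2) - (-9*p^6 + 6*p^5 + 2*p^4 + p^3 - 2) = 7*p^6 + 2*p^5 + 6*p^4 - 4*p^3 + 2*p^2 + 2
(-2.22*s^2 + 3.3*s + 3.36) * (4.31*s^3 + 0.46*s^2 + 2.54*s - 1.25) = -9.5682*s^5 + 13.2018*s^4 + 10.3608*s^3 + 12.7026*s^2 + 4.4094*s - 4.2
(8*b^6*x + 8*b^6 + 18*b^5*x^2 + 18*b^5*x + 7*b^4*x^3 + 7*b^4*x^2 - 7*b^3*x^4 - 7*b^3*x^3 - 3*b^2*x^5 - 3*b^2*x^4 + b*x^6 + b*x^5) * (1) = 8*b^6*x + 8*b^6 + 18*b^5*x^2 + 18*b^5*x + 7*b^4*x^3 + 7*b^4*x^2 - 7*b^3*x^4 - 7*b^3*x^3 - 3*b^2*x^5 - 3*b^2*x^4 + b*x^6 + b*x^5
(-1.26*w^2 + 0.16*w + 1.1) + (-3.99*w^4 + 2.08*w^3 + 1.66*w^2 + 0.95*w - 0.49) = -3.99*w^4 + 2.08*w^3 + 0.4*w^2 + 1.11*w + 0.61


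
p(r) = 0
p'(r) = 0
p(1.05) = 0.00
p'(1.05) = 0.00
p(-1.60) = 0.00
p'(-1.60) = 0.00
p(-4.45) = 0.00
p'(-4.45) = 0.00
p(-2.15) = 0.00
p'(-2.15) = 0.00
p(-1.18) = 0.00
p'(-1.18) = 0.00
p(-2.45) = 0.00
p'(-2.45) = 0.00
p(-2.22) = 0.00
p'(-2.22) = 0.00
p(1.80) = 0.00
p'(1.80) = 0.00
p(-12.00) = 0.00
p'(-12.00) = 0.00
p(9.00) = 0.00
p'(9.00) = 0.00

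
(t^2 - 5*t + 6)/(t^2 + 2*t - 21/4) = 4*(t^2 - 5*t + 6)/(4*t^2 + 8*t - 21)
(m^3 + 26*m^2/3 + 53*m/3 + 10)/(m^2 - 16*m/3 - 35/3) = (m^2 + 7*m + 6)/(m - 7)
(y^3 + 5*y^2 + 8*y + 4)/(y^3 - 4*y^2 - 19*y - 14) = (y + 2)/(y - 7)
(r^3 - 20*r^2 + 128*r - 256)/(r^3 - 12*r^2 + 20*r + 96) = (r^2 - 12*r + 32)/(r^2 - 4*r - 12)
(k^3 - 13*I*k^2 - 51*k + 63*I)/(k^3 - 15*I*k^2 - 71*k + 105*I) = (k - 3*I)/(k - 5*I)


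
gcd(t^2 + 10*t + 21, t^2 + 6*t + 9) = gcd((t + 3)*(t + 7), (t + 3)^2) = t + 3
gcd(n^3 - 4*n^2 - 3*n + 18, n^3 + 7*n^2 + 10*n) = n + 2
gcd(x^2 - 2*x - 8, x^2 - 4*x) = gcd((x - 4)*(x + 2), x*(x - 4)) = x - 4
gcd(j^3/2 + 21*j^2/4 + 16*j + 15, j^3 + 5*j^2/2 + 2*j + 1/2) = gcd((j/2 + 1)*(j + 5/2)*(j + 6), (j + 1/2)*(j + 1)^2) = 1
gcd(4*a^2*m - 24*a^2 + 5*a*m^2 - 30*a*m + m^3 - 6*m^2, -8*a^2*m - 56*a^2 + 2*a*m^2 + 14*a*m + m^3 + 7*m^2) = 4*a + m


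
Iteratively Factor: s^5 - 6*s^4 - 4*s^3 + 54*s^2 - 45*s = (s - 1)*(s^4 - 5*s^3 - 9*s^2 + 45*s) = (s - 3)*(s - 1)*(s^3 - 2*s^2 - 15*s) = (s - 3)*(s - 1)*(s + 3)*(s^2 - 5*s) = (s - 5)*(s - 3)*(s - 1)*(s + 3)*(s)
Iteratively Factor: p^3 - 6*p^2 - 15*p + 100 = (p - 5)*(p^2 - p - 20) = (p - 5)*(p + 4)*(p - 5)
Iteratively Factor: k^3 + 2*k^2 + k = (k + 1)*(k^2 + k) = (k + 1)^2*(k)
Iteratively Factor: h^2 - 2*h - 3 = (h + 1)*(h - 3)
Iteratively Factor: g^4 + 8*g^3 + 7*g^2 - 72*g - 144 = (g + 4)*(g^3 + 4*g^2 - 9*g - 36) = (g - 3)*(g + 4)*(g^2 + 7*g + 12) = (g - 3)*(g + 4)^2*(g + 3)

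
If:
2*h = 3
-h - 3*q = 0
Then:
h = 3/2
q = -1/2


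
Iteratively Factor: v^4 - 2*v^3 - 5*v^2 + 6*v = (v - 3)*(v^3 + v^2 - 2*v) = (v - 3)*(v - 1)*(v^2 + 2*v) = v*(v - 3)*(v - 1)*(v + 2)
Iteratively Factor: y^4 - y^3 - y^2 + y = (y - 1)*(y^3 - y) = (y - 1)*(y + 1)*(y^2 - y) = (y - 1)^2*(y + 1)*(y)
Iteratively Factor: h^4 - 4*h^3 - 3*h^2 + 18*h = (h + 2)*(h^3 - 6*h^2 + 9*h) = h*(h + 2)*(h^2 - 6*h + 9) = h*(h - 3)*(h + 2)*(h - 3)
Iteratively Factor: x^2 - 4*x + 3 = (x - 1)*(x - 3)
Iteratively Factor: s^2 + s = (s)*(s + 1)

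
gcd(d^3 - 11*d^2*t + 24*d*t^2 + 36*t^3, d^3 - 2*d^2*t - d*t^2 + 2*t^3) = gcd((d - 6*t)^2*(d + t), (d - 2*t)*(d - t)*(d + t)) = d + t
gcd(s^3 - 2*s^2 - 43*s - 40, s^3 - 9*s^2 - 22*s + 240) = s^2 - 3*s - 40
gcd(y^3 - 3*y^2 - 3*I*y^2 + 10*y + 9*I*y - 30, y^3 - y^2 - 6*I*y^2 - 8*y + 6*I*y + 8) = 1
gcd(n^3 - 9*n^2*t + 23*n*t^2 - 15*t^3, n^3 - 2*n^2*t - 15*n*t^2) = -n + 5*t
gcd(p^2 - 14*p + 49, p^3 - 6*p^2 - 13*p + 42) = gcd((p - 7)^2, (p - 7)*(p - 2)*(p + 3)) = p - 7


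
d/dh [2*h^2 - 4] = 4*h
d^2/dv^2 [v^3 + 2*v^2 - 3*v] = 6*v + 4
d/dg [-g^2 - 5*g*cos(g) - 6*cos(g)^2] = 5*g*sin(g) - 2*g + 6*sin(2*g) - 5*cos(g)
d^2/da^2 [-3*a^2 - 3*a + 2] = -6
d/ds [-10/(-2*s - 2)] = -5/(s + 1)^2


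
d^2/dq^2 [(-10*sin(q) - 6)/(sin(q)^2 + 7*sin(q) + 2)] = 2*(5*sin(q)^5 - 23*sin(q)^4 - 7*sin(q)^3 + 35*sin(q)^2 - 88*sin(q) - 142)/(sin(q)^2 + 7*sin(q) + 2)^3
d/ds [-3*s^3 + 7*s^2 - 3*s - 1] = -9*s^2 + 14*s - 3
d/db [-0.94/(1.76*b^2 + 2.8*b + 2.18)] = (3.3088*b + 2.632)/(1.76*b^2 + 2.8*b + 2.18)^2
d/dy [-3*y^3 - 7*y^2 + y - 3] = -9*y^2 - 14*y + 1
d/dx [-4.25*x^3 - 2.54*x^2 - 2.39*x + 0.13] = -12.75*x^2 - 5.08*x - 2.39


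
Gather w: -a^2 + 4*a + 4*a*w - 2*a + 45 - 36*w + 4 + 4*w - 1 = -a^2 + 2*a + w*(4*a - 32) + 48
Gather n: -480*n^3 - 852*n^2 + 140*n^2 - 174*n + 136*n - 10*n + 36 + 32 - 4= -480*n^3 - 712*n^2 - 48*n + 64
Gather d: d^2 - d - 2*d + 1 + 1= d^2 - 3*d + 2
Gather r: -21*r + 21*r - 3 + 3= 0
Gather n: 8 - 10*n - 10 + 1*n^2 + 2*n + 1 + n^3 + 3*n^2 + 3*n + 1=n^3 + 4*n^2 - 5*n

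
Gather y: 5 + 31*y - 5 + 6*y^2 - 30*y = 6*y^2 + y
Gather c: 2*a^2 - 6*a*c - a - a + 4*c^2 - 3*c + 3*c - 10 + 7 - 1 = 2*a^2 - 6*a*c - 2*a + 4*c^2 - 4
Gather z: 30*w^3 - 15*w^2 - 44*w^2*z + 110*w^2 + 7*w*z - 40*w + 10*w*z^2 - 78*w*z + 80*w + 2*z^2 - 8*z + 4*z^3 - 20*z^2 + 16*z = 30*w^3 + 95*w^2 + 40*w + 4*z^3 + z^2*(10*w - 18) + z*(-44*w^2 - 71*w + 8)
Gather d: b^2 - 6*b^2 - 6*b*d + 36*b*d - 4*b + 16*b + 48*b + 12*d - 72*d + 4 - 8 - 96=-5*b^2 + 60*b + d*(30*b - 60) - 100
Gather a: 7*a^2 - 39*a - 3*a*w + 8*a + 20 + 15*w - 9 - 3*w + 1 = 7*a^2 + a*(-3*w - 31) + 12*w + 12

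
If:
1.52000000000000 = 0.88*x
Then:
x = 1.73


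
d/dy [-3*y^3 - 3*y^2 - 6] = 3*y*(-3*y - 2)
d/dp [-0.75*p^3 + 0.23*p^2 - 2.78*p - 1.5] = -2.25*p^2 + 0.46*p - 2.78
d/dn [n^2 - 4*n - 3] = 2*n - 4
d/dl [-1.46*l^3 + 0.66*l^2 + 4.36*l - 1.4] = -4.38*l^2 + 1.32*l + 4.36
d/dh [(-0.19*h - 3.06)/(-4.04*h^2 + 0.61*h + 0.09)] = (-0.7676*h^2 - 24.7248*h + 1.8495)/(16.3216*h^4 - 4.9288*h^3 - 0.3551*h^2 + 0.1098*h + 0.0081)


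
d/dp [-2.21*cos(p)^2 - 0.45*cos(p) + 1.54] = (4.42*cos(p) + 0.45)*sin(p)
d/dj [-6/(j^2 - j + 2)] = 6*(2*j - 1)/(j^2 - j + 2)^2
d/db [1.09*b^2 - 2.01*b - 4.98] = 2.18*b - 2.01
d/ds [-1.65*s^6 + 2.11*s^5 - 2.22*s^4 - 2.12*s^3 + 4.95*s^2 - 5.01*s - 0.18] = -9.9*s^5 + 10.55*s^4 - 8.88*s^3 - 6.36*s^2 + 9.9*s - 5.01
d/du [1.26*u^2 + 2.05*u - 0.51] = 2.52*u + 2.05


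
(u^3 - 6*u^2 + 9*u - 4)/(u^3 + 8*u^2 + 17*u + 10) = (u^3 - 6*u^2 + 9*u - 4)/(u^3 + 8*u^2 + 17*u + 10)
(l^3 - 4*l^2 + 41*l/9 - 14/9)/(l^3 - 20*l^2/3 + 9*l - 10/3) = (l - 7/3)/(l - 5)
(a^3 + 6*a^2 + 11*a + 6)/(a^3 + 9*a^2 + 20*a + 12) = (a + 3)/(a + 6)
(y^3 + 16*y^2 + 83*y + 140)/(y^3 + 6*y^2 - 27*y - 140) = (y + 5)/(y - 5)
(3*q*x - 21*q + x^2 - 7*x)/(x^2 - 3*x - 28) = (3*q + x)/(x + 4)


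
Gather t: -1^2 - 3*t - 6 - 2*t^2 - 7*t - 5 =-2*t^2 - 10*t - 12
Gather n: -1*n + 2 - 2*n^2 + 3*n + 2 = -2*n^2 + 2*n + 4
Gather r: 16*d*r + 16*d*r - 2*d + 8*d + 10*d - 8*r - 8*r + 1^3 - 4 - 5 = 16*d + r*(32*d - 16) - 8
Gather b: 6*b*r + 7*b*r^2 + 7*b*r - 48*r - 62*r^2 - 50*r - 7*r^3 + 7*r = b*(7*r^2 + 13*r) - 7*r^3 - 62*r^2 - 91*r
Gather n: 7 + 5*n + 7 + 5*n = 10*n + 14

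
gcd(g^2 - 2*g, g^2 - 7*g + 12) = 1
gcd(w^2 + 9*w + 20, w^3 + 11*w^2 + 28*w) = w + 4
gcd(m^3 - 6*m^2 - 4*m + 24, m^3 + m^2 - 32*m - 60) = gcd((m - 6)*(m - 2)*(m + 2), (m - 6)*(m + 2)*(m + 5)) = m^2 - 4*m - 12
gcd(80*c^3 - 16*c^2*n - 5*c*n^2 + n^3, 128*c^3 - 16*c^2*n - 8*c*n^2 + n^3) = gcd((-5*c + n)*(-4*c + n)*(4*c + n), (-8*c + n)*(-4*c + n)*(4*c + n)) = 16*c^2 - n^2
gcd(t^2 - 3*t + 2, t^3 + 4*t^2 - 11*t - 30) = 1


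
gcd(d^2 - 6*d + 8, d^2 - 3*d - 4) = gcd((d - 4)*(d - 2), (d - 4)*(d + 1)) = d - 4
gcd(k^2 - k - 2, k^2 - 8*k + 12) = k - 2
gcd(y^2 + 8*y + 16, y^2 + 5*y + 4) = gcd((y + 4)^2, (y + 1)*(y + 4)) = y + 4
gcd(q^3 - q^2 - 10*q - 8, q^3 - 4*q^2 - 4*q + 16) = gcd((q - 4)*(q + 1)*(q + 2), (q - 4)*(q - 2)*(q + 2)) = q^2 - 2*q - 8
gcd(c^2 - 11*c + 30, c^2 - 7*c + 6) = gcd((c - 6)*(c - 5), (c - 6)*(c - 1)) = c - 6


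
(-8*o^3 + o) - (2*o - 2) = -8*o^3 - o + 2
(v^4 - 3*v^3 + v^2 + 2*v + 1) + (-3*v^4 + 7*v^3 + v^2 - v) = -2*v^4 + 4*v^3 + 2*v^2 + v + 1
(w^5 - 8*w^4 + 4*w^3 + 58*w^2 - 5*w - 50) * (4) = 4*w^5 - 32*w^4 + 16*w^3 + 232*w^2 - 20*w - 200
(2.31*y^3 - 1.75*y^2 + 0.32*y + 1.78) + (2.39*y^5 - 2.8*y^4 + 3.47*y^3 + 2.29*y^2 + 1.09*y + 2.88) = 2.39*y^5 - 2.8*y^4 + 5.78*y^3 + 0.54*y^2 + 1.41*y + 4.66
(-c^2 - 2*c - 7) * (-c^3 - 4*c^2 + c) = c^5 + 6*c^4 + 14*c^3 + 26*c^2 - 7*c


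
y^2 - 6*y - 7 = (y - 7)*(y + 1)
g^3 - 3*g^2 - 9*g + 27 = (g - 3)^2*(g + 3)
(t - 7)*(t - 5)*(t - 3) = t^3 - 15*t^2 + 71*t - 105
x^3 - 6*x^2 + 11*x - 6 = (x - 3)*(x - 2)*(x - 1)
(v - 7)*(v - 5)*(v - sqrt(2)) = v^3 - 12*v^2 - sqrt(2)*v^2 + 12*sqrt(2)*v + 35*v - 35*sqrt(2)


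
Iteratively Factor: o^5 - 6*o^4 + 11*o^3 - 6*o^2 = (o - 3)*(o^4 - 3*o^3 + 2*o^2) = (o - 3)*(o - 1)*(o^3 - 2*o^2) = (o - 3)*(o - 2)*(o - 1)*(o^2) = o*(o - 3)*(o - 2)*(o - 1)*(o)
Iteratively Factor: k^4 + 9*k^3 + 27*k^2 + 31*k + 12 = (k + 1)*(k^3 + 8*k^2 + 19*k + 12) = (k + 1)*(k + 4)*(k^2 + 4*k + 3) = (k + 1)^2*(k + 4)*(k + 3)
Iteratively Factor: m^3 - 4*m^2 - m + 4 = (m - 4)*(m^2 - 1) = (m - 4)*(m + 1)*(m - 1)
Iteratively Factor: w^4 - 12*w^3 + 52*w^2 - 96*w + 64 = (w - 2)*(w^3 - 10*w^2 + 32*w - 32) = (w - 4)*(w - 2)*(w^2 - 6*w + 8) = (w - 4)^2*(w - 2)*(w - 2)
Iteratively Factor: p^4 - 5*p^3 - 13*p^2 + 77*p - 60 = (p + 4)*(p^3 - 9*p^2 + 23*p - 15) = (p - 1)*(p + 4)*(p^2 - 8*p + 15) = (p - 3)*(p - 1)*(p + 4)*(p - 5)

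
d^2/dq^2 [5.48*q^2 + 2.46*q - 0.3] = 10.9600000000000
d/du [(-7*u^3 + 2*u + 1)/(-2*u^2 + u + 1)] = ((2 - 21*u^2)*(-2*u^2 + u + 1) + (4*u - 1)*(-7*u^3 + 2*u + 1))/(-2*u^2 + u + 1)^2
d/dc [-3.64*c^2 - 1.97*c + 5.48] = -7.28*c - 1.97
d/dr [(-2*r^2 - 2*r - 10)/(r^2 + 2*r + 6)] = 2*(-r^2 - 2*r + 4)/(r^4 + 4*r^3 + 16*r^2 + 24*r + 36)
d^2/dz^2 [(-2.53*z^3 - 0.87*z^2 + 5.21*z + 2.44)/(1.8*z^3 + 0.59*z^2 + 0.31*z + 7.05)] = (2.8421709430404e-14*z^7 - 0.263880000000029*z^6 + 109.75284*z^5 + 516.24648*z^4 + 214.716572*z^3 - 791.576796*z^2 - 1067.613864*z - 129.084652)/(5.832*z^9 + 5.7348*z^8 + 4.89294*z^7 + 70.706699*z^6 + 45.765273*z^5 + 31.135812*z^4 + 276.159961*z^3 + 90.00594*z^2 + 46.223325*z + 350.402625)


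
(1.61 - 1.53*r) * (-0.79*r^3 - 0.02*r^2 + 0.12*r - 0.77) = 1.2087*r^4 - 1.2413*r^3 - 0.2158*r^2 + 1.3713*r - 1.2397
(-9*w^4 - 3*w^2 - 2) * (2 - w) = 9*w^5 - 18*w^4 + 3*w^3 - 6*w^2 + 2*w - 4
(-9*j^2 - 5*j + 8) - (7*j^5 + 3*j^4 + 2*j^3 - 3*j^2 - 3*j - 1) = -7*j^5 - 3*j^4 - 2*j^3 - 6*j^2 - 2*j + 9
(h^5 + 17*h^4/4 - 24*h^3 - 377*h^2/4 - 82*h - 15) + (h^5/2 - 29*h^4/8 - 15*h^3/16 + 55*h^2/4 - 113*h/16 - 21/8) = 3*h^5/2 + 5*h^4/8 - 399*h^3/16 - 161*h^2/2 - 1425*h/16 - 141/8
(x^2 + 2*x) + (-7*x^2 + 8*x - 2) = -6*x^2 + 10*x - 2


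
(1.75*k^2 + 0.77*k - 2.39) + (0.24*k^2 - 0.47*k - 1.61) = 1.99*k^2 + 0.3*k - 4.0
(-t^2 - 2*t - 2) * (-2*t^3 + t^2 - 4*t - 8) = 2*t^5 + 3*t^4 + 6*t^3 + 14*t^2 + 24*t + 16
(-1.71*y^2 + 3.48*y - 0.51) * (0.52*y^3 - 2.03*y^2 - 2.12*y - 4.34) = -0.8892*y^5 + 5.2809*y^4 - 3.7044*y^3 + 1.0791*y^2 - 14.022*y + 2.2134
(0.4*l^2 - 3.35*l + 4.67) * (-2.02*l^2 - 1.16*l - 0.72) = -0.808*l^4 + 6.303*l^3 - 5.8354*l^2 - 3.0052*l - 3.3624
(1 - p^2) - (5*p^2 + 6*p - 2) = -6*p^2 - 6*p + 3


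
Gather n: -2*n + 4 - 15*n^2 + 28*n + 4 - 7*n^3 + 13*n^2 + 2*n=-7*n^3 - 2*n^2 + 28*n + 8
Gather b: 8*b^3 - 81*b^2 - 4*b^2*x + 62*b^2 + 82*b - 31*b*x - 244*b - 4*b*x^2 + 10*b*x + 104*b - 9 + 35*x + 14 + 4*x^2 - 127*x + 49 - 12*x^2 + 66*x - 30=8*b^3 + b^2*(-4*x - 19) + b*(-4*x^2 - 21*x - 58) - 8*x^2 - 26*x + 24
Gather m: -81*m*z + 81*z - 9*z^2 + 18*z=-81*m*z - 9*z^2 + 99*z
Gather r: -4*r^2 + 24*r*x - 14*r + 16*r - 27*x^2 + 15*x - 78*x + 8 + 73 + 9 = -4*r^2 + r*(24*x + 2) - 27*x^2 - 63*x + 90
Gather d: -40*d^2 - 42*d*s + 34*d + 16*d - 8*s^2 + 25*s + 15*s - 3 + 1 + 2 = -40*d^2 + d*(50 - 42*s) - 8*s^2 + 40*s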